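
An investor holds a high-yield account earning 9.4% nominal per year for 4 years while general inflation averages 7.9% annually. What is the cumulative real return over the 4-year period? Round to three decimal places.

5.678%

The annual real rate is (1+9.4%)/(1+7.9%) − 1 = 1.3902%.
Compounded over 4 years: (1 + 0.013902)^4 − 1 ≈ 0.05678.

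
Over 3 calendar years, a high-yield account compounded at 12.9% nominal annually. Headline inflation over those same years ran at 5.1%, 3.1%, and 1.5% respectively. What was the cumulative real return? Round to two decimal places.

Cumulative inflation factor: 1.051 × 1.031 × 1.015 ≈ 1.09983.
Nominal growth factor: 1.43907. Real growth factor = 1.43907 / 1.09983 ≈ 1.30844.
Total real return ≈ 30.8442%.

30.84%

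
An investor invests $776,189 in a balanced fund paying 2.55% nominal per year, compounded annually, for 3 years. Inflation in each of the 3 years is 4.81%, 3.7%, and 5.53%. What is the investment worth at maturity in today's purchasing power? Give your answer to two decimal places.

$729,822.19

Nominal value at maturity: $776,189 × (1 + 2.55%)^3 ≈ $837,094.48.
Price-level factor over 3 years: 1.0481 × 1.037 × 1.0553 ≈ 1.1469841474.
Dividing the nominal maturity value by the price-level factor gives the value in today's money.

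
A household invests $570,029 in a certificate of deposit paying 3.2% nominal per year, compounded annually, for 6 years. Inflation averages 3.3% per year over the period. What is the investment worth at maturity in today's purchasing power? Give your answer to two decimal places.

$566,726.09

Nominal value at maturity: $570,029 × (1 + 3.2%)^6 ≈ $688,612.87.
Price-level factor over 6 years: (1 + 3.3%)^6 ≈ 1.2150717649.
The maturity value deflated by that factor is the answer in today's purchasing power.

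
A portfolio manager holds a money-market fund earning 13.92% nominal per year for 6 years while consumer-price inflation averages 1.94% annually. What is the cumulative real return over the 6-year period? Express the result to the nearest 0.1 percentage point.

The annual real rate is (1+13.92%)/(1+1.94%) − 1 = 11.7520%.
Compounded over 6 years: (1 + 0.117520)^6 − 1 ≈ 0.94774.

94.8%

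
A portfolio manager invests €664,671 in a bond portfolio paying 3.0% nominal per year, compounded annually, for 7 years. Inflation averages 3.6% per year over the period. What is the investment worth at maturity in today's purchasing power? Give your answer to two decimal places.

€638,188.56

Nominal value at maturity: €664,671 × (1 + 3.0%)^7 ≈ €817,461.49.
Price-level factor over 7 years: (1 + 3.6%)^7 ≈ 1.2809090317.
The maturity value deflated by that factor is the answer in today's purchasing power.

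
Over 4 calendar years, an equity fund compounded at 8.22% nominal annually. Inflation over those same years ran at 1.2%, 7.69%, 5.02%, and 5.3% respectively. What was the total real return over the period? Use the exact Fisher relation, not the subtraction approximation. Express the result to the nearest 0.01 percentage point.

Cumulative inflation factor: 1.012 × 1.0769 × 1.0502 × 1.053 ≈ 1.20519.
Nominal growth factor: 1.37161. Real growth factor = 1.37161 / 1.20519 ≈ 1.13808.
Total real return ≈ 13.8083%.

13.81%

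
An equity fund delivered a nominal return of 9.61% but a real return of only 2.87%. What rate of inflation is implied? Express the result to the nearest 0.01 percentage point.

From (1+r_nom) = (1+r_real)(1+π), we get 1+π = (1 + 9.61%)/(1 + 2.87%) = 1.0961/1.0287 ≈ 1.06552.
So π ≈ 6.5520%.

6.55%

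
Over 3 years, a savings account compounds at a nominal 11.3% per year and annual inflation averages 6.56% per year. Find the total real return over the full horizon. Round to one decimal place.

The annual real rate is (1+11.3%)/(1+6.56%) − 1 = 4.4482%.
Compounded over 3 years: (1 + 0.044482)^3 − 1 ≈ 0.13947.

13.9%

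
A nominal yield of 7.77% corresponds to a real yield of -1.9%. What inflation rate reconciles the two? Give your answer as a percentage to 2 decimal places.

From (1+r_nom) = (1+r_real)(1+π), we get 1+π = (1 + 7.77%)/(1 − 1.9%) = 1.0777/0.981 ≈ 1.09857.
So π ≈ 9.8573%.

9.86%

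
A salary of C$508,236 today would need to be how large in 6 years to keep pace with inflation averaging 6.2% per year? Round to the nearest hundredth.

C$729,142.69

Cumulative price-level factor: (1+6.2%)^6 ≈ 1.4346537586.
Multiplying C$508,236 by the price-level factor gives the future nominal sum.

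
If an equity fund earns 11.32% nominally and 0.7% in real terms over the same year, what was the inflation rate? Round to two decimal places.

From (1+r_nom) = (1+r_real)(1+π), we get 1+π = (1 + 11.32%)/(1 + 0.7%) = 1.1132/1.007 ≈ 1.10546.
So π ≈ 10.5462%.

10.55%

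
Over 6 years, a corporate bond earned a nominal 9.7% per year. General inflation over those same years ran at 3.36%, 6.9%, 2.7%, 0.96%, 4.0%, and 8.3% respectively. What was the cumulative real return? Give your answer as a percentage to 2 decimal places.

35.06%

Cumulative inflation factor: 1.0336 × 1.069 × 1.027 × 1.0096 × 1.040 × 1.083 ≈ 1.29036.
Nominal growth factor: 1.74277. Real growth factor = 1.74277 / 1.29036 ≈ 1.35060.
Total real return ≈ 35.0604%.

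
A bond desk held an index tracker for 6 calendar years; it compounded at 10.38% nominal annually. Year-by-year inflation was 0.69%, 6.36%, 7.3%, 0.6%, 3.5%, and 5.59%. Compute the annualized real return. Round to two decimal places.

6.16%

Cumulative inflation factor: 1.0069 × 1.0636 × 1.073 × 1.006 × 1.035 × 1.0559 ≈ 1.26336.
Nominal growth factor: 1.80860. Real growth factor = 1.80860 / 1.26336 ≈ 1.43158.
Annualized: 1.43158^(1/6) − 1 ≈ 0.06162.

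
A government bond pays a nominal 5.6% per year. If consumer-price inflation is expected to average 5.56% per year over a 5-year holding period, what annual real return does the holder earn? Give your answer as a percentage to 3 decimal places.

0.038%

With constant rates the annual real return is the same each year: (1+5.6%)/(1+5.56%) − 1 = 0.00038.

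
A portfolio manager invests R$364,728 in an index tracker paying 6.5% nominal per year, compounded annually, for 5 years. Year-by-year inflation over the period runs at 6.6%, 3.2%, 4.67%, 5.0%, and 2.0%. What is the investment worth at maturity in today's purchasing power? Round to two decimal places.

R$405,199.17

Nominal value at maturity: R$364,728 × (1 + 6.5%)^5 ≈ R$499,708.97.
Price-level factor over 5 years: 1.066 × 1.032 × 1.0467 × 1.050 × 1.020 ≈ 1.2332428238.
Dividing the nominal maturity value by the price-level factor gives the value in today's money.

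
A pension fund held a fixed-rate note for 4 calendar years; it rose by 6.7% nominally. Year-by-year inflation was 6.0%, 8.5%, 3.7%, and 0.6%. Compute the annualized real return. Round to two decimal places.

Cumulative inflation factor: 1.060 × 1.085 × 1.037 × 1.006 ≈ 1.19981.
Nominal growth factor: 1.06700. Real growth factor = 1.06700 / 1.19981 ≈ 0.88931.
Annualized: 0.88931^(1/4) − 1 ≈ -0.02890.

-2.89%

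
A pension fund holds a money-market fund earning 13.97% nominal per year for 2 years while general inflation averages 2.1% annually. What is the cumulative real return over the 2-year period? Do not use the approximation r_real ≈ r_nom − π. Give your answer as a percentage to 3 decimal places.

24.603%

The annual real rate is (1+13.97%)/(1+2.1%) − 1 = 11.6259%.
Compounded over 2 years: (1 + 0.116259)^2 − 1 ≈ 0.24603.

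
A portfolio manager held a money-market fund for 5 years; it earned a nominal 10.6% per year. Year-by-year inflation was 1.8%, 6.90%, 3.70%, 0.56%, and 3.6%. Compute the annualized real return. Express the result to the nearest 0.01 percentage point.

Cumulative inflation factor: 1.018 × 1.0690 × 1.0370 × 1.0056 × 1.036 ≈ 1.17568.
Nominal growth factor: 1.65491. Real growth factor = 1.65491 / 1.17568 ≈ 1.40762.
Annualized: 1.40762^(1/5) − 1 ≈ 0.07077.

7.08%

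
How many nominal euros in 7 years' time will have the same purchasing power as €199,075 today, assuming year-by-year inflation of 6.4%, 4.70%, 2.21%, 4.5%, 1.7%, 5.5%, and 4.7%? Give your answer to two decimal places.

Cumulative price-level factor: 1.064 × 1.0470 × 1.0221 × 1.045 × 1.017 × 1.055 × 1.047 ≈ 1.3366511692.
Multiplying €199,075 by the price-level factor gives the future nominal sum.

€266,093.83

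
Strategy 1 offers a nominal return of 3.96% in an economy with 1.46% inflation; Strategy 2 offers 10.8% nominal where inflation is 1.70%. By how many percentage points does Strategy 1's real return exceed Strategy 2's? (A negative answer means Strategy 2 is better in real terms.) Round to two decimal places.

Strategy 1 real return: 1.0396/1.0146 − 1 = 2.464%.
Strategy 2 real return: 1.108/1.0170 − 1 = 8.948%.
Difference: 2.464 − 8.948 = -6.484 pp.

-6.48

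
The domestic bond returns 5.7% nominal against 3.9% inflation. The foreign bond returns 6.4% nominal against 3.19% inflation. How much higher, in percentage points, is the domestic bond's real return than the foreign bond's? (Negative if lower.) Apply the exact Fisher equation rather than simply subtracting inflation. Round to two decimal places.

The domestic bond real return: 1.057/1.039 − 1 = 1.732%.
The foreign bond real return: 1.064/1.0319 − 1 = 3.111%.
Difference: 1.732 − 3.111 = -1.379 pp.

-1.38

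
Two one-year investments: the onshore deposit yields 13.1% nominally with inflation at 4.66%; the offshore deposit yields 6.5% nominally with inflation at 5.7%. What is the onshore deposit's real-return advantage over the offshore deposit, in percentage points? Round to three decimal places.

7.307

The onshore deposit real return: 1.131/1.0466 − 1 = 8.0642%.
The offshore deposit real return: 1.065/1.057 − 1 = 0.7569%.
Difference: 8.0642 − 0.7569 = 7.3073 pp.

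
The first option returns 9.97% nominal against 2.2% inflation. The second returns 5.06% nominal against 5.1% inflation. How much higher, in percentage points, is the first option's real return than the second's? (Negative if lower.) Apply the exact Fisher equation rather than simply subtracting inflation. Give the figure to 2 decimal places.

The first option real return: 1.0997/1.022 − 1 = 7.603%.
The second real return: 1.0506/1.051 − 1 = -0.038%.
Difference: 7.603 − (-0.038) = 7.641 pp.

7.64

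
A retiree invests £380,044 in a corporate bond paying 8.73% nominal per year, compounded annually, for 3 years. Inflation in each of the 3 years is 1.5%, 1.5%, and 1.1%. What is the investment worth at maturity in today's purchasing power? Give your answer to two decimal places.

Nominal value at maturity: £380,044 × (1 + 8.73%)^3 ≈ £488,519.66.
Price-level factor over 3 years: 1.015 × 1.015 × 1.011 = 1.041557475.
Dividing the nominal maturity value by the price-level factor gives the value in today's money.

£469,028.04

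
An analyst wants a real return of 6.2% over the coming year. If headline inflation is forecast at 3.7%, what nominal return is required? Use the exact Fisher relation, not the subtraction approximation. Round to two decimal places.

By the Fisher equation, 1 + r_nom = (1 + 6.2%)(1 + 3.7%) = 1.062 × 1.037 = 1.101294.
So r_nom = 10.1294%.

10.13%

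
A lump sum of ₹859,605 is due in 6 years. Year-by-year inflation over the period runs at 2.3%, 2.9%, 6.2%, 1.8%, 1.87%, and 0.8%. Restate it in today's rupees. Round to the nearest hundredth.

₹735,578.10

Price-level factor over 6 years: 1.023 × 1.029 × 1.062 × 1.018 × 1.0187 × 1.008 ≈ 1.1686114616.
Purchasing power today: ₹859,605 divided by that factor.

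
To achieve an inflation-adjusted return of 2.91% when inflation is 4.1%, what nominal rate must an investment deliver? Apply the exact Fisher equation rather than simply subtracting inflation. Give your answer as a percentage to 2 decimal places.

By the Fisher equation, 1 + r_nom = (1 + 2.91%)(1 + 4.1%) = 1.0291 × 1.041 = 1.0712931.
So r_nom = 7.12931%.

7.13%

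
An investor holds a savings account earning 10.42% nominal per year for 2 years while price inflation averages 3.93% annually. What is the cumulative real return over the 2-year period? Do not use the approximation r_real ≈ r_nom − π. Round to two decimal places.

12.88%

The annual real rate is (1+10.42%)/(1+3.93%) − 1 = 6.2446%.
Compounded over 2 years: (1 + 0.062446)^2 − 1 ≈ 0.12879.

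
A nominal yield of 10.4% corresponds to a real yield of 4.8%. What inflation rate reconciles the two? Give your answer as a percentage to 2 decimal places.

From (1+r_nom) = (1+r_real)(1+π), we get 1+π = (1 + 10.4%)/(1 + 4.8%) = 1.104/1.048 ≈ 1.05344.
So π ≈ 5.3435%.

5.34%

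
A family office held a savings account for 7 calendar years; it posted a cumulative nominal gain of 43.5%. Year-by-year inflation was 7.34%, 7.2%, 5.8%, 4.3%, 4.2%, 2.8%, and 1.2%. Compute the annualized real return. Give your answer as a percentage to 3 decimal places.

Cumulative inflation factor: 1.0734 × 1.072 × 1.058 × 1.043 × 1.042 × 1.028 × 1.012 ≈ 1.37647.
Nominal growth factor: 1.43500. Real growth factor = 1.43500 / 1.37647 ≈ 1.04252.
Annualized: 1.04252^(1/7) − 1 ≈ 0.00597.

0.597%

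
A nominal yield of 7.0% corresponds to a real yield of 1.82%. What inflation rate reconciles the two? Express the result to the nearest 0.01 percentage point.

From (1+r_nom) = (1+r_real)(1+π), we get 1+π = (1 + 7.0%)/(1 + 1.82%) = 1.070/1.0182 ≈ 1.05087.
So π ≈ 5.0874%.

5.09%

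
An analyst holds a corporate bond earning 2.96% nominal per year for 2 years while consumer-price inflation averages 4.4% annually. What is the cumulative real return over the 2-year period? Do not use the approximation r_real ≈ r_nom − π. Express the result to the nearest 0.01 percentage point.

The annual real rate is (1+2.96%)/(1+4.4%) − 1 = -1.3793%.
Compounded over 2 years: (1 + -0.013793)^2 − 1 ≈ -0.02740.

-2.74%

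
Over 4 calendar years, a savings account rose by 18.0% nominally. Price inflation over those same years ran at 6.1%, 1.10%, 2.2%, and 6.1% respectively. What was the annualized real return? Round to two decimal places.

Cumulative inflation factor: 1.061 × 1.0110 × 1.022 × 1.061 ≈ 1.16314.
Nominal growth factor: 1.18000. Real growth factor = 1.18000 / 1.16314 ≈ 1.01449.
Annualized: 1.01449^(1/4) − 1 ≈ 0.00360.

0.36%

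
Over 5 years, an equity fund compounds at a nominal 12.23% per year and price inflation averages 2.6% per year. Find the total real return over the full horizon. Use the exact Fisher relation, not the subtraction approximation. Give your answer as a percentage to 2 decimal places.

The annual real rate is (1+12.23%)/(1+2.6%) − 1 = 9.3860%.
Compounded over 5 years: (1 + 0.093860)^5 − 1 ≈ 0.56606.

56.61%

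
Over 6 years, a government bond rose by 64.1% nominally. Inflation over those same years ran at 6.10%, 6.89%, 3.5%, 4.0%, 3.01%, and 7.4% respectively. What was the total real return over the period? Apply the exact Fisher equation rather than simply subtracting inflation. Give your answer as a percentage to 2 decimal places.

Cumulative inflation factor: 1.0610 × 1.0689 × 1.035 × 1.040 × 1.0301 × 1.074 ≈ 1.35055.
Nominal growth factor: 1.64100. Real growth factor = 1.64100 / 1.35055 ≈ 1.21506.
Total real return ≈ 21.5063%.

21.51%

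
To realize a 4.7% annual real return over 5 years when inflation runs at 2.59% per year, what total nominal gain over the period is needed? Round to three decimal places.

Required annual nominal rate: (1+4.7%)(1+2.59%) − 1 = 7.41173%.
Cumulative over 5 years: (1 + 0.0741173)^5 − 1 ≈ 0.42974.

42.974%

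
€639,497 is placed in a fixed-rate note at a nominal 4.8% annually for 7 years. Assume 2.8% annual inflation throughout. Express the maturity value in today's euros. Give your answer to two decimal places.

€731,839.23

Nominal value at maturity: €639,497 × (1 + 4.8%)^7 ≈ €887,907.02.
Price-level factor over 7 years: (1 + 2.8%)^7 ≈ 1.2132541978.
Dividing the nominal maturity value by the price-level factor gives the value in today's money.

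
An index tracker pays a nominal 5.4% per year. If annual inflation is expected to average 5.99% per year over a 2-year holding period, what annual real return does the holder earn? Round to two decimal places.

-0.56%

With constant rates the annual real return is the same each year: (1+5.4%)/(1+5.99%) − 1 = -0.00557.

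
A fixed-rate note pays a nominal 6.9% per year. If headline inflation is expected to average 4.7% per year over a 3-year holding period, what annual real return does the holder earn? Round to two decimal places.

With constant rates the annual real return is the same each year: (1+6.9%)/(1+4.7%) − 1 = 0.02101.

2.10%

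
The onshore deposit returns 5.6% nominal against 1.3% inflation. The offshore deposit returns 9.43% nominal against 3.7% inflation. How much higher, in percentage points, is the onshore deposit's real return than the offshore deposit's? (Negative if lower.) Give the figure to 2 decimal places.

-1.28

The onshore deposit real return: 1.056/1.013 − 1 = 4.245%.
The offshore deposit real return: 1.0943/1.037 − 1 = 5.526%.
Difference: 4.245 − 5.526 = -1.281 pp.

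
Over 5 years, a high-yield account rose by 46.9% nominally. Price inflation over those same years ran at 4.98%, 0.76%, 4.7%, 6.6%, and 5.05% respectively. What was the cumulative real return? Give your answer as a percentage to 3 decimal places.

Cumulative inflation factor: 1.0498 × 1.0076 × 1.047 × 1.066 × 1.0505 ≈ 1.24021.
Nominal growth factor: 1.46900. Real growth factor = 1.46900 / 1.24021 ≈ 1.18448.
Total real return ≈ 18.4478%.

18.448%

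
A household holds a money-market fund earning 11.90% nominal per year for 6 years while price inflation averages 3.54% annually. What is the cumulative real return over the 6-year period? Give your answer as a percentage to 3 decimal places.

The annual real rate is (1+11.90%)/(1+3.54%) − 1 = 8.0742%.
Compounded over 6 years: (1 + 0.080742)^6 − 1 ≈ 0.59342.

59.342%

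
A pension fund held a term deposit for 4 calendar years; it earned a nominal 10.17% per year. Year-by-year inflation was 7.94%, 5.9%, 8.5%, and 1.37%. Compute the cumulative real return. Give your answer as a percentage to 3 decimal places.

17.175%

Cumulative inflation factor: 1.0794 × 1.059 × 1.085 × 1.0137 ≈ 1.25724.
Nominal growth factor: 1.47317. Real growth factor = 1.47317 / 1.25724 ≈ 1.17175.
Total real return ≈ 17.1752%.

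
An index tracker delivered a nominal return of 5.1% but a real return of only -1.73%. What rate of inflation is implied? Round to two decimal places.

6.95%

From (1+r_nom) = (1+r_real)(1+π), we get 1+π = (1 + 5.1%)/(1 − 1.73%) = 1.051/0.9827 ≈ 1.06950.
So π ≈ 6.9502%.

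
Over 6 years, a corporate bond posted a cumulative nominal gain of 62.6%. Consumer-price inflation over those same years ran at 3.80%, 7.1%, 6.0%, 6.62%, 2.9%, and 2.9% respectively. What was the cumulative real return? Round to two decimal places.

22.22%

Cumulative inflation factor: 1.0380 × 1.071 × 1.060 × 1.0662 × 1.029 × 1.029 ≈ 1.33034.
Nominal growth factor: 1.62600. Real growth factor = 1.62600 / 1.33034 ≈ 1.22225.
Total real return ≈ 22.2245%.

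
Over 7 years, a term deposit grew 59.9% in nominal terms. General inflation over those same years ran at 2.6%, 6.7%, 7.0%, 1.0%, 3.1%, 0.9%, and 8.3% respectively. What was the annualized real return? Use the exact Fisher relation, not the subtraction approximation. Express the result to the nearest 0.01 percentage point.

Cumulative inflation factor: 1.026 × 1.067 × 1.070 × 1.010 × 1.031 × 1.009 × 1.083 ≈ 1.33289.
Nominal growth factor: 1.59900. Real growth factor = 1.59900 / 1.33289 ≈ 1.19965.
Annualized: 1.19965^(1/7) − 1 ≈ 0.02634.

2.63%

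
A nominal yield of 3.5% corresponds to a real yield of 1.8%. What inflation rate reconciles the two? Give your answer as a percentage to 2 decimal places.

1.67%

From (1+r_nom) = (1+r_real)(1+π), we get 1+π = (1 + 3.5%)/(1 + 1.8%) = 1.035/1.018 ≈ 1.01670.
So π ≈ 1.6699%.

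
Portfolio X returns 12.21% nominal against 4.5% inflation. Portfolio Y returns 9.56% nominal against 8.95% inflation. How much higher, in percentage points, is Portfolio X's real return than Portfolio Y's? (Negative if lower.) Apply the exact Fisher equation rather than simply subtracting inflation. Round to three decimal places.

Portfolio X real return: 1.1221/1.045 − 1 = 7.3780%.
Portfolio Y real return: 1.0956/1.0895 − 1 = 0.5599%.
Difference: 7.3780 − 0.5599 = 6.8181 pp.

6.818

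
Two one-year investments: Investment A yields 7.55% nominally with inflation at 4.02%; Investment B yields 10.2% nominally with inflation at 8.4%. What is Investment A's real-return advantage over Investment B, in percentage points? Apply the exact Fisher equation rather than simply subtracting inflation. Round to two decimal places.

1.73

Investment A real return: 1.0755/1.0402 − 1 = 3.394%.
Investment B real return: 1.102/1.084 − 1 = 1.661%.
Difference: 3.394 − 1.661 = 1.733 pp.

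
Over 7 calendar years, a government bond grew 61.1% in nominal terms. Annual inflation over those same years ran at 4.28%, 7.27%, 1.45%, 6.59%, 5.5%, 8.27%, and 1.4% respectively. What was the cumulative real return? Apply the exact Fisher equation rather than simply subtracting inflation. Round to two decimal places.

14.99%

Cumulative inflation factor: 1.0428 × 1.0727 × 1.0145 × 1.0659 × 1.055 × 1.0827 × 1.014 ≈ 1.40103.
Nominal growth factor: 1.61100. Real growth factor = 1.61100 / 1.40103 ≈ 1.14987.
Total real return ≈ 14.9871%.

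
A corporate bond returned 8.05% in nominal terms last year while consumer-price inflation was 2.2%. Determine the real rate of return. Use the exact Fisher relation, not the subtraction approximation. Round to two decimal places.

5.72%

Real return via the Fisher equation: (1 + 8.05%)/(1 + 2.2%) − 1 = 1.0805/1.022 − 1 ≈ 0.05724.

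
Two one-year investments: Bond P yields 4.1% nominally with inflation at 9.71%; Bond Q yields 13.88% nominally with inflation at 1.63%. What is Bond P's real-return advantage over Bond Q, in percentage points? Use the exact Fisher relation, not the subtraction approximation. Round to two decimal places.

-17.17

Bond P real return: 1.041/1.0971 − 1 = -5.113%.
Bond Q real return: 1.1388/1.0163 − 1 = 12.054%.
Difference: -5.113 − 12.054 = -17.167 pp.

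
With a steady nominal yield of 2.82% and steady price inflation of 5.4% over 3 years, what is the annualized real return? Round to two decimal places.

With constant rates the annual real return is the same each year: (1+2.82%)/(1+5.4%) − 1 = -0.02448.

-2.45%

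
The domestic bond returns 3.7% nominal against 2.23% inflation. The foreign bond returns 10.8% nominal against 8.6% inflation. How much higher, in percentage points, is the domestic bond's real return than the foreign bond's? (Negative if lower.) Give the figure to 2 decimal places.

The domestic bond real return: 1.037/1.0223 − 1 = 1.438%.
The foreign bond real return: 1.108/1.086 − 1 = 2.026%.
Difference: 1.438 − 2.026 = -0.588 pp.

-0.59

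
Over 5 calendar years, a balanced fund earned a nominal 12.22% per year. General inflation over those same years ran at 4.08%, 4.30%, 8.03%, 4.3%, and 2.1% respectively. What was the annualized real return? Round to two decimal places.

Cumulative inflation factor: 1.0408 × 1.0430 × 1.0803 × 1.043 × 1.021 ≈ 1.24884.
Nominal growth factor: 1.77972. Real growth factor = 1.77972 / 1.24884 ≈ 1.42510.
Annualized: 1.42510^(1/5) − 1 ≈ 0.07342.

7.34%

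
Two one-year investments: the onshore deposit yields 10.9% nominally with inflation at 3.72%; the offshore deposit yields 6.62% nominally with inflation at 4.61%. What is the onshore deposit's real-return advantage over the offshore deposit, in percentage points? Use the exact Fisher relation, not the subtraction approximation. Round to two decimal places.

The onshore deposit real return: 1.109/1.0372 − 1 = 6.922%.
The offshore deposit real return: 1.0662/1.0461 − 1 = 1.921%.
Difference: 6.922 − 1.921 = 5.001 pp.

5.00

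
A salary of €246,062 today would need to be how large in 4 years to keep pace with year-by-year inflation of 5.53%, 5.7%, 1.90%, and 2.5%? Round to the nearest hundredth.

Cumulative price-level factor: 1.0553 × 1.057 × 1.0190 × 1.025 ≈ 1.1650618321.
The nominal amount required is €246,062 scaled up by that factor.

€286,677.44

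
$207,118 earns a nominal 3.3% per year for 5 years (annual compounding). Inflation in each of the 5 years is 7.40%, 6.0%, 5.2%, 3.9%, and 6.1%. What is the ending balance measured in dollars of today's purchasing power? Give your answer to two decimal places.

$184,528.15

Nominal value at maturity: $207,118 × (1 + 3.3%)^5 ≈ $243,623.65.
Price-level factor over 5 years: 1.0740 × 1.060 × 1.052 × 1.039 × 1.061 ≈ 1.3202519509.
Dividing the nominal maturity value by the price-level factor gives the value in today's money.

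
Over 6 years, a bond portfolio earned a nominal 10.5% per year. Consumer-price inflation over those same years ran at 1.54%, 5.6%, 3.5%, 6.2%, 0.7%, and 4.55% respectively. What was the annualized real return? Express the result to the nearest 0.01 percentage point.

6.60%

Cumulative inflation factor: 1.0154 × 1.056 × 1.035 × 1.062 × 1.007 × 1.0455 ≈ 1.24085.
Nominal growth factor: 1.82043. Real growth factor = 1.82043 / 1.24085 ≈ 1.46708.
Annualized: 1.46708^(1/6) − 1 ≈ 0.06596.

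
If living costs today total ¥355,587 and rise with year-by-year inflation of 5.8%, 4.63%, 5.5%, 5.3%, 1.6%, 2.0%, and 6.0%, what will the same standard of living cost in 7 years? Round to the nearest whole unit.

¥480,362

Cumulative price-level factor: 1.058 × 1.0463 × 1.055 × 1.053 × 1.016 × 1.020 × 1.060 ≈ 1.3508977204.
The nominal amount required is ¥355,587 scaled up by that factor.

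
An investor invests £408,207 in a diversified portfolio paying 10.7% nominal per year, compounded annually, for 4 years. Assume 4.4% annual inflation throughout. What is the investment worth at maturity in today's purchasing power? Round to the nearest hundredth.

£516,022.85

Nominal value at maturity: £408,207 × (1 + 10.7%)^4 ≈ £613,014.76.
Price-level factor over 4 years: (1 + 4.4%)^4 ≈ 1.1879604841.
Dividing the nominal maturity value by the price-level factor gives the value in today's money.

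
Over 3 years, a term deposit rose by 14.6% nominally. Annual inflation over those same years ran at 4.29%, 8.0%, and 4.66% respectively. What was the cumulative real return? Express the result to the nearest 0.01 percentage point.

Cumulative inflation factor: 1.0429 × 1.080 × 1.0466 ≈ 1.17882.
Nominal growth factor: 1.14600. Real growth factor = 1.14600 / 1.17882 ≈ 0.97216.
Total real return ≈ -2.7841%.

-2.78%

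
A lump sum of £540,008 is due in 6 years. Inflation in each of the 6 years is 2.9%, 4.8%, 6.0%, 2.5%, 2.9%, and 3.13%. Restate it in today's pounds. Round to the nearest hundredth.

£434,303.58

Price-level factor over 6 years: 1.029 × 1.048 × 1.060 × 1.025 × 1.029 × 1.0313 ≈ 1.2433883119.
Purchasing power today: £540,008 divided by that factor.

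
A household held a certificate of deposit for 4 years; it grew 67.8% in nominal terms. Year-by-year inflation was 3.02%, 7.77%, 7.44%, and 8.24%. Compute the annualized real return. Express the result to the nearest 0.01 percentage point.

Cumulative inflation factor: 1.0302 × 1.0777 × 1.0744 × 1.0824 ≈ 1.29114.
Nominal growth factor: 1.67800. Real growth factor = 1.67800 / 1.29114 ≈ 1.29963.
Annualized: 1.29963^(1/4) − 1 ≈ 0.06771.

6.77%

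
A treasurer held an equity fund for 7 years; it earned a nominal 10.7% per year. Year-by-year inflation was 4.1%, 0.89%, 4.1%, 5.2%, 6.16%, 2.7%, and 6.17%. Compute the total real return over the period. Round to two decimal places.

53.02%

Cumulative inflation factor: 1.041 × 1.0089 × 1.041 × 1.052 × 1.0616 × 1.027 × 1.0617 ≈ 1.33137.
Nominal growth factor: 2.03720. Real growth factor = 2.03720 / 1.33137 ≈ 1.53015.
Total real return ≈ 53.0153%.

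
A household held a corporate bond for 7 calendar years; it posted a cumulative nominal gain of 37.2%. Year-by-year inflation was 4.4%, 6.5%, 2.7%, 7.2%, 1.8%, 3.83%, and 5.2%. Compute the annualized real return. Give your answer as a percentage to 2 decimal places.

0.11%

Cumulative inflation factor: 1.044 × 1.065 × 1.027 × 1.072 × 1.018 × 1.0383 × 1.052 ≈ 1.36114.
Nominal growth factor: 1.37200. Real growth factor = 1.37200 / 1.36114 ≈ 1.00798.
Annualized: 1.00798^(1/7) − 1 ≈ 0.00114.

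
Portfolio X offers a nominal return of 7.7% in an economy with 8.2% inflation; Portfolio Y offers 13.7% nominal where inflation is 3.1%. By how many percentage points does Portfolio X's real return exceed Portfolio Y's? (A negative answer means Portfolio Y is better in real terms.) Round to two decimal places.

Portfolio X real return: 1.077/1.082 − 1 = -0.462%.
Portfolio Y real return: 1.137/1.031 − 1 = 10.281%.
Difference: -0.462 − 10.281 = -10.743 pp.

-10.74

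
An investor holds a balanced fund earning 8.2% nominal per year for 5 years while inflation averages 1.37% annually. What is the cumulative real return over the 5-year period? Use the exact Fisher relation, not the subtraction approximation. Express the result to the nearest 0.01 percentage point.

The annual real rate is (1+8.2%)/(1+1.37%) − 1 = 6.7377%.
Compounded over 5 years: (1 + 0.067377)^5 − 1 ≈ 0.38544.

38.54%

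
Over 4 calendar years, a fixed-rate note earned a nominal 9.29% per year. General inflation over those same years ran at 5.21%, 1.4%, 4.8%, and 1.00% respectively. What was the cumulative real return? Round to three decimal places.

Cumulative inflation factor: 1.0521 × 1.014 × 1.048 × 1.0100 ≈ 1.12922.
Nominal growth factor: 1.42666. Real growth factor = 1.42666 / 1.12922 ≈ 1.26341.
Total real return ≈ 26.3409%.

26.341%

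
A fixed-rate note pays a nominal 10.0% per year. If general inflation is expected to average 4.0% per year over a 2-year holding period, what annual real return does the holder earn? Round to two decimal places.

5.77%

With constant rates the annual real return is the same each year: (1+10.0%)/(1+4.0%) − 1 = 0.05769.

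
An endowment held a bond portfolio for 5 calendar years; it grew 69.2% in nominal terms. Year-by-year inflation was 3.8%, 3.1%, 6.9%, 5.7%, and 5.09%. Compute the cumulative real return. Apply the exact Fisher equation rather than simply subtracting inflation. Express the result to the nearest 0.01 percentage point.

33.15%

Cumulative inflation factor: 1.038 × 1.031 × 1.069 × 1.057 × 1.0509 ≈ 1.27078.
Nominal growth factor: 1.69200. Real growth factor = 1.69200 / 1.27078 ≈ 1.33147.
Total real return ≈ 33.1467%.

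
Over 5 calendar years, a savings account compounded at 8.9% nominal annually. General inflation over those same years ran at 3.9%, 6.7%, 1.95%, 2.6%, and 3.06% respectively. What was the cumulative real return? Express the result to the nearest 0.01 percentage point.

Cumulative inflation factor: 1.039 × 1.067 × 1.0195 × 1.026 × 1.0306 ≈ 1.19510.
Nominal growth factor: 1.53158. Real growth factor = 1.53158 / 1.19510 ≈ 1.28155.
Total real return ≈ 28.1547%.

28.15%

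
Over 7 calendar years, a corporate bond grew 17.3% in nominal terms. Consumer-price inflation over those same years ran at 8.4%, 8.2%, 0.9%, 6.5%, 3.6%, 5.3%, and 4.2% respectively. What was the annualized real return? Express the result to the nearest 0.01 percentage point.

-2.82%

Cumulative inflation factor: 1.084 × 1.082 × 1.009 × 1.065 × 1.036 × 1.053 × 1.042 ≈ 1.43269.
Nominal growth factor: 1.17300. Real growth factor = 1.17300 / 1.43269 ≈ 0.81874.
Annualized: 0.81874^(1/7) − 1 ≈ -0.02817.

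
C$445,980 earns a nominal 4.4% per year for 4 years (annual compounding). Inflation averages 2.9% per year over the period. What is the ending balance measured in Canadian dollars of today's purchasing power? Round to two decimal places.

Nominal value at maturity: C$445,980 × (1 + 4.4%)^4 ≈ C$529,806.62.
Price-level factor over 4 years: (1 + 2.9%)^4 ≈ 1.1211442633.
Dividing the nominal maturity value by the price-level factor gives the value in today's money.

C$472,558.83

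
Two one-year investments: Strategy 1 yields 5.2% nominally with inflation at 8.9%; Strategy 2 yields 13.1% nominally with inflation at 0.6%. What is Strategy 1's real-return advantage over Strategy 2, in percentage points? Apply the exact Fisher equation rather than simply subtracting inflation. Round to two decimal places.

-15.82

Strategy 1 real return: 1.052/1.089 − 1 = -3.398%.
Strategy 2 real return: 1.131/1.006 − 1 = 12.425%.
Difference: -3.398 − 12.425 = -15.823 pp.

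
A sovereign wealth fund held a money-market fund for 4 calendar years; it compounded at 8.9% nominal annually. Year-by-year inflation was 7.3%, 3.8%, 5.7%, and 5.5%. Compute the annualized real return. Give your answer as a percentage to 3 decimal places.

3.157%

Cumulative inflation factor: 1.073 × 1.038 × 1.057 × 1.055 ≈ 1.24201.
Nominal growth factor: 1.40641. Real growth factor = 1.40641 / 1.24201 ≈ 1.13237.
Annualized: 1.13237^(1/4) − 1 ≈ 0.03157.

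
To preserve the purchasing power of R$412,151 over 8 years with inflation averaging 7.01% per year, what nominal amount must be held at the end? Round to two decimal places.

Cumulative price-level factor: (1+7.01%)^8 ≈ 1.7194712253.
Multiplying R$412,151 by the price-level factor gives the future nominal sum.

R$708,681.78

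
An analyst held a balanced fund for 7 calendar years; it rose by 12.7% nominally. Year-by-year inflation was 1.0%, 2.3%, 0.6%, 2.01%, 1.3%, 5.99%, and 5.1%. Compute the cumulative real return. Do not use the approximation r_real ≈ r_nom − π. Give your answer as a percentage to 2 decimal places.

Cumulative inflation factor: 1.010 × 1.023 × 1.006 × 1.0201 × 1.013 × 1.0599 × 1.051 ≈ 1.19651.
Nominal growth factor: 1.12700. Real growth factor = 1.12700 / 1.19651 ≈ 0.94191.
Total real return ≈ -5.8091%.

-5.81%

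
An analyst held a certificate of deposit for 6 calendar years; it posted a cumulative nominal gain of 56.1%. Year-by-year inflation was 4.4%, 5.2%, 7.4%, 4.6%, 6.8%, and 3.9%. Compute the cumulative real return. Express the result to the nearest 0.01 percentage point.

14.02%

Cumulative inflation factor: 1.044 × 1.052 × 1.074 × 1.046 × 1.068 × 1.039 ≈ 1.36911.
Nominal growth factor: 1.56100. Real growth factor = 1.56100 / 1.36911 ≈ 1.14016.
Total real return ≈ 14.0155%.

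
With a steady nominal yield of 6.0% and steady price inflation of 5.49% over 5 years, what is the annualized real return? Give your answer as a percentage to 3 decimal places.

With constant rates the annual real return is the same each year: (1+6.0%)/(1+5.49%) − 1 = 0.00483.

0.483%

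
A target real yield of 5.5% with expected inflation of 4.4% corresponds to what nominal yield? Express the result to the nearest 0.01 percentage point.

10.14%

By the Fisher equation, 1 + r_nom = (1 + 5.5%)(1 + 4.4%) = 1.055 × 1.044 = 1.10142.
So r_nom = 10.142%.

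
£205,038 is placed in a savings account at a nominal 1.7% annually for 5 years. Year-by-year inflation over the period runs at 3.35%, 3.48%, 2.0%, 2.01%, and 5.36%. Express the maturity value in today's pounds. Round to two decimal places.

Nominal value at maturity: £205,038 × (1 + 1.7%)^5 ≈ £223,068.95.
Price-level factor over 5 years: 1.0335 × 1.0348 × 1.020 × 1.0201 × 1.0536 ≈ 1.1724263817.
The maturity value deflated by that factor is the answer in today's purchasing power.

£190,262.65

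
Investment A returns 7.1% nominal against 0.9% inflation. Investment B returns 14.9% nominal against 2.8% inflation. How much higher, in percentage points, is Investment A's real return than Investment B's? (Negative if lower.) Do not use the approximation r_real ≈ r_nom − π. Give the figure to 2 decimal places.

-5.63

Investment A real return: 1.071/1.009 − 1 = 6.145%.
Investment B real return: 1.149/1.028 − 1 = 11.770%.
Difference: 6.145 − 11.770 = -5.625 pp.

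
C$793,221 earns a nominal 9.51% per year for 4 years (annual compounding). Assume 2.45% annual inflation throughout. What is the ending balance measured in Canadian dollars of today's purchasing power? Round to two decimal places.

C$1,035,527.10

Nominal value at maturity: C$793,221 × (1 + 9.51%)^4 ≈ C$1,140,799.49.
Price-level factor over 4 years: (1 + 2.45%)^4 ≈ 1.1016606848.
The maturity value deflated by that factor is the answer in today's purchasing power.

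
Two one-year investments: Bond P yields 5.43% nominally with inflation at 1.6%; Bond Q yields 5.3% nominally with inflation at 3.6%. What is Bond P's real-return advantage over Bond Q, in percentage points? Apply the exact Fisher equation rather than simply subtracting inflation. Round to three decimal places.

Bond P real return: 1.0543/1.016 − 1 = 3.7697%.
Bond Q real return: 1.053/1.036 − 1 = 1.6409%.
Difference: 3.7697 − 1.6409 = 2.1288 pp.

2.129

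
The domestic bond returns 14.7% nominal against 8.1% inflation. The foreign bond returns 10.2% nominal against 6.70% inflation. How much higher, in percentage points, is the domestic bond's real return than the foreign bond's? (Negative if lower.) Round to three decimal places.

The domestic bond real return: 1.147/1.081 − 1 = 6.1055%.
The foreign bond real return: 1.102/1.0670 − 1 = 3.2802%.
Difference: 6.1055 − 3.2802 = 2.8253 pp.

2.825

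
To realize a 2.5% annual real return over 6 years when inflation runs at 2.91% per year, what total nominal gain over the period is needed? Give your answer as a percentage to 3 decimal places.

37.749%

Required annual nominal rate: (1+2.5%)(1+2.91%) − 1 = 5.48275%.
Cumulative over 6 years: (1 + 0.0548275)^6 − 1 ≈ 0.37749.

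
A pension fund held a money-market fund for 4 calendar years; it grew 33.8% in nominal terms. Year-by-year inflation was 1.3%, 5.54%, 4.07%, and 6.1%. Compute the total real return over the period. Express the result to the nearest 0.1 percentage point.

Cumulative inflation factor: 1.013 × 1.0554 × 1.0407 × 1.061 ≈ 1.18050.
Nominal growth factor: 1.33800. Real growth factor = 1.33800 / 1.18050 ≈ 1.13341.
Total real return ≈ 13.3414%.

13.3%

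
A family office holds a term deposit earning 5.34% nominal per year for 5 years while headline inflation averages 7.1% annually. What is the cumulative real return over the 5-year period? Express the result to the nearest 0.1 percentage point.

-8.0%

The annual real rate is (1+5.34%)/(1+7.1%) − 1 = -1.6433%.
Compounded over 5 years: (1 + -0.016433)^5 − 1 ≈ -0.07951.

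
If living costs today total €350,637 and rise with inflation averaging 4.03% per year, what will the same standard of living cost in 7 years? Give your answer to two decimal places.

Cumulative price-level factor: (1+4.03%)^7 ≈ 1.3185912498.
The nominal amount required is €350,637 scaled up by that factor.

€462,346.88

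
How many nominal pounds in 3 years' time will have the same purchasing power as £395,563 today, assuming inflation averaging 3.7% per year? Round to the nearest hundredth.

£441,115.11

Cumulative price-level factor: (1+3.7%)^3 = 1.115157653.
Multiplying £395,563 by the price-level factor gives the future nominal sum.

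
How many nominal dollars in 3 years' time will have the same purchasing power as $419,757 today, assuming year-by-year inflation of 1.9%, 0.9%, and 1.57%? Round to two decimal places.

$438,357.81

Cumulative price-level factor: 1.019 × 1.009 × 1.0157 = 1.0443132847.
Multiplying $419,757 by the price-level factor gives the future nominal sum.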